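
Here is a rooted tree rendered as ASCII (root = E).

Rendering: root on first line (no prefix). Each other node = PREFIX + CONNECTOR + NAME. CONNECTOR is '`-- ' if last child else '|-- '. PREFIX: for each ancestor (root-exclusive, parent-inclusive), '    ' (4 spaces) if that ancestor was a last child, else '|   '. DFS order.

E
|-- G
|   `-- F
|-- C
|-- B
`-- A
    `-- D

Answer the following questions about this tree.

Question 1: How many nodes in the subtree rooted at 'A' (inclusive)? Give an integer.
Subtree rooted at A contains: A, D
Count = 2

Answer: 2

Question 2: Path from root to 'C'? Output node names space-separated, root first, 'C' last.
Answer: E C

Derivation:
Walk down from root: E -> C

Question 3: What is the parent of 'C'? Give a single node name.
Scan adjacency: C appears as child of E

Answer: E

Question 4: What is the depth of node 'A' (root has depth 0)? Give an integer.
Path from root to A: E -> A
Depth = number of edges = 1

Answer: 1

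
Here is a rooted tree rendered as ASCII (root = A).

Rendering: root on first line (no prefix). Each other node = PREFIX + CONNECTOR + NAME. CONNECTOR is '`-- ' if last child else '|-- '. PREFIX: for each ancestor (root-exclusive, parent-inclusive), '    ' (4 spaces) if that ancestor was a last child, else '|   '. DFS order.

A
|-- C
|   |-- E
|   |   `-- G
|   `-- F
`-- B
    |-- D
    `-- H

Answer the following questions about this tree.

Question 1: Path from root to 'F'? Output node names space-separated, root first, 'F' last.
Answer: A C F

Derivation:
Walk down from root: A -> C -> F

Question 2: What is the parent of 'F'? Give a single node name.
Scan adjacency: F appears as child of C

Answer: C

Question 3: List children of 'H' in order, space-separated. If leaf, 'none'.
Answer: none

Derivation:
Node H's children (from adjacency): (leaf)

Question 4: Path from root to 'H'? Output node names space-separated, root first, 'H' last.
Answer: A B H

Derivation:
Walk down from root: A -> B -> H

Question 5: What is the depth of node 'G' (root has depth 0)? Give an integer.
Path from root to G: A -> C -> E -> G
Depth = number of edges = 3

Answer: 3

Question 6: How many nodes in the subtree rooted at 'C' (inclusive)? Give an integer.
Answer: 4

Derivation:
Subtree rooted at C contains: C, E, F, G
Count = 4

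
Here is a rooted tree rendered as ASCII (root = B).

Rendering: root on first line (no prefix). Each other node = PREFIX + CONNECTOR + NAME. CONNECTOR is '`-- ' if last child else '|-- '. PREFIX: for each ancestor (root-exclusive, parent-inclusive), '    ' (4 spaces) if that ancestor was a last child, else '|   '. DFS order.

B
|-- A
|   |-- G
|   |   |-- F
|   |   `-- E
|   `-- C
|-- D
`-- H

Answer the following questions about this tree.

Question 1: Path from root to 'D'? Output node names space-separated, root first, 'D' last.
Walk down from root: B -> D

Answer: B D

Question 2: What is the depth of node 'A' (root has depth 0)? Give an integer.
Answer: 1

Derivation:
Path from root to A: B -> A
Depth = number of edges = 1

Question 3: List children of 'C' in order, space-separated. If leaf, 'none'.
Node C's children (from adjacency): (leaf)

Answer: none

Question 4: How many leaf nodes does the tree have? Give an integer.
Answer: 5

Derivation:
Leaves (nodes with no children): C, D, E, F, H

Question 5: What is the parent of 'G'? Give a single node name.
Scan adjacency: G appears as child of A

Answer: A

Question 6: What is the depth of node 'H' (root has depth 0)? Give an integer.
Path from root to H: B -> H
Depth = number of edges = 1

Answer: 1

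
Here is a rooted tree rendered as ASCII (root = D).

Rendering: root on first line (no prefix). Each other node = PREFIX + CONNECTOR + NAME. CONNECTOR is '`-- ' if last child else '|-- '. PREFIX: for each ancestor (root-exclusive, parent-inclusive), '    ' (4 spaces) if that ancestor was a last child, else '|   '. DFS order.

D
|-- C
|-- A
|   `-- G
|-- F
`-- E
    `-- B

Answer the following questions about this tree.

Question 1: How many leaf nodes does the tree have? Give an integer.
Leaves (nodes with no children): B, C, F, G

Answer: 4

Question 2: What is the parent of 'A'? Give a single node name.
Scan adjacency: A appears as child of D

Answer: D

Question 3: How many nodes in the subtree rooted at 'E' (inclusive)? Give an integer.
Answer: 2

Derivation:
Subtree rooted at E contains: B, E
Count = 2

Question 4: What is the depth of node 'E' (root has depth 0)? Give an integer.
Answer: 1

Derivation:
Path from root to E: D -> E
Depth = number of edges = 1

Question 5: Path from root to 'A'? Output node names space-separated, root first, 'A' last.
Walk down from root: D -> A

Answer: D A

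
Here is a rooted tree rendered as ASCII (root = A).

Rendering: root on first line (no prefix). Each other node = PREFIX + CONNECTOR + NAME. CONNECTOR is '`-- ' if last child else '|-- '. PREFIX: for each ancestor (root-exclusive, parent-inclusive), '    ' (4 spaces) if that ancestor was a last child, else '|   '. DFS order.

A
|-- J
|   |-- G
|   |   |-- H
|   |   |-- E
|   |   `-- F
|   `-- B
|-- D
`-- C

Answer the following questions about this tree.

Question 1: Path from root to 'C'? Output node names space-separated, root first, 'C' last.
Answer: A C

Derivation:
Walk down from root: A -> C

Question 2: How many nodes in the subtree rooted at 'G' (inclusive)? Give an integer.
Answer: 4

Derivation:
Subtree rooted at G contains: E, F, G, H
Count = 4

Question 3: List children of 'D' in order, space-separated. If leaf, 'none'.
Answer: none

Derivation:
Node D's children (from adjacency): (leaf)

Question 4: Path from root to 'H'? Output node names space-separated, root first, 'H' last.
Walk down from root: A -> J -> G -> H

Answer: A J G H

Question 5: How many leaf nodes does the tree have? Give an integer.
Answer: 6

Derivation:
Leaves (nodes with no children): B, C, D, E, F, H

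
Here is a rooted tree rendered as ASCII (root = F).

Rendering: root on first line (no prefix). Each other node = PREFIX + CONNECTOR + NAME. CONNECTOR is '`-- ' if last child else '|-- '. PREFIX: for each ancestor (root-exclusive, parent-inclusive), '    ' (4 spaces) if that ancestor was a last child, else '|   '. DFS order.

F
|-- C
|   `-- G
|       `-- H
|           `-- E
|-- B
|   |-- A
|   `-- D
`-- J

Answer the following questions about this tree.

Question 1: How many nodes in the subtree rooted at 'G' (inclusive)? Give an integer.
Subtree rooted at G contains: E, G, H
Count = 3

Answer: 3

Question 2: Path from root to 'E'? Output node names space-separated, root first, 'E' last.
Answer: F C G H E

Derivation:
Walk down from root: F -> C -> G -> H -> E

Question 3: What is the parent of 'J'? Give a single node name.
Scan adjacency: J appears as child of F

Answer: F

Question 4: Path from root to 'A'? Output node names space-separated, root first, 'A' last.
Walk down from root: F -> B -> A

Answer: F B A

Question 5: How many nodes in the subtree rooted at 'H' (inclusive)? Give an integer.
Answer: 2

Derivation:
Subtree rooted at H contains: E, H
Count = 2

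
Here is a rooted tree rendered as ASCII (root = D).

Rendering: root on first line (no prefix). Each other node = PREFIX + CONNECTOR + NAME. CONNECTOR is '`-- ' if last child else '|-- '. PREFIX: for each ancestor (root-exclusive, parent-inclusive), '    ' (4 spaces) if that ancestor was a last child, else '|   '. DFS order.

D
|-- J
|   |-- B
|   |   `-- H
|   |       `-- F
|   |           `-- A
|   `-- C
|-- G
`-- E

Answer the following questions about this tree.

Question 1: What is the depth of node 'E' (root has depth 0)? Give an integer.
Path from root to E: D -> E
Depth = number of edges = 1

Answer: 1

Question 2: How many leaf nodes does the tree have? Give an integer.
Answer: 4

Derivation:
Leaves (nodes with no children): A, C, E, G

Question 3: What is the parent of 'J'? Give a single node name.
Scan adjacency: J appears as child of D

Answer: D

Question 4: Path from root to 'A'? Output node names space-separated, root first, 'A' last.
Answer: D J B H F A

Derivation:
Walk down from root: D -> J -> B -> H -> F -> A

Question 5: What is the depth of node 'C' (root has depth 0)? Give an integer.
Answer: 2

Derivation:
Path from root to C: D -> J -> C
Depth = number of edges = 2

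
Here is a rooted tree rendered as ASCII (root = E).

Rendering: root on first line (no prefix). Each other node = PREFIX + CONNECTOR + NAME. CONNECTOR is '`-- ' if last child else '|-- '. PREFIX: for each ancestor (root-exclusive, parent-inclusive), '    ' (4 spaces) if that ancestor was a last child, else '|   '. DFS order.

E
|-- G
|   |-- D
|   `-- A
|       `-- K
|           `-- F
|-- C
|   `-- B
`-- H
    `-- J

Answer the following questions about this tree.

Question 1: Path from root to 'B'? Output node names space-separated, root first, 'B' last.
Walk down from root: E -> C -> B

Answer: E C B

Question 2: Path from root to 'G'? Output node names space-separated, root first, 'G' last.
Walk down from root: E -> G

Answer: E G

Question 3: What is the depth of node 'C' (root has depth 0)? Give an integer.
Path from root to C: E -> C
Depth = number of edges = 1

Answer: 1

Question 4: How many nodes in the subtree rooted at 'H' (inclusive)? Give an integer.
Answer: 2

Derivation:
Subtree rooted at H contains: H, J
Count = 2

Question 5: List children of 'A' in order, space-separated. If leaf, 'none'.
Node A's children (from adjacency): K

Answer: K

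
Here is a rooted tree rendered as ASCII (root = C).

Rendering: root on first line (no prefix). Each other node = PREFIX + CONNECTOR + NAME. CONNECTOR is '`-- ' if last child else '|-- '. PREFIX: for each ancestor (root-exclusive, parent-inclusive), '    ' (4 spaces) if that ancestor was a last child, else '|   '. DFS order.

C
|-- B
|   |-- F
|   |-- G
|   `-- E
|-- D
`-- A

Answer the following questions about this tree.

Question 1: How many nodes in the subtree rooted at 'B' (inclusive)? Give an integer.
Answer: 4

Derivation:
Subtree rooted at B contains: B, E, F, G
Count = 4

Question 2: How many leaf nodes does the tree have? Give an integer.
Answer: 5

Derivation:
Leaves (nodes with no children): A, D, E, F, G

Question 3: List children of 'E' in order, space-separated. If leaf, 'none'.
Answer: none

Derivation:
Node E's children (from adjacency): (leaf)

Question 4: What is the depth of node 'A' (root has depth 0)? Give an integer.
Answer: 1

Derivation:
Path from root to A: C -> A
Depth = number of edges = 1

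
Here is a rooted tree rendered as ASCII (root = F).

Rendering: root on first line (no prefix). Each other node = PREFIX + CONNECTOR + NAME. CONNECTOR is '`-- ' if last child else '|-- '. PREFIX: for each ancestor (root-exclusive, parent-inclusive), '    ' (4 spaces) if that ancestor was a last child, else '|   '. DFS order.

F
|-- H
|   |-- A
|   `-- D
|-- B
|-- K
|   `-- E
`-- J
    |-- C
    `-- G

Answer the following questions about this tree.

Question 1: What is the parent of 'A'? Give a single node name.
Answer: H

Derivation:
Scan adjacency: A appears as child of H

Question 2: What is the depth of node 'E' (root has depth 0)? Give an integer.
Path from root to E: F -> K -> E
Depth = number of edges = 2

Answer: 2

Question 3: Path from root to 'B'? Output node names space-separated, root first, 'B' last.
Walk down from root: F -> B

Answer: F B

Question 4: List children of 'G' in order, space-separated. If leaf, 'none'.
Answer: none

Derivation:
Node G's children (from adjacency): (leaf)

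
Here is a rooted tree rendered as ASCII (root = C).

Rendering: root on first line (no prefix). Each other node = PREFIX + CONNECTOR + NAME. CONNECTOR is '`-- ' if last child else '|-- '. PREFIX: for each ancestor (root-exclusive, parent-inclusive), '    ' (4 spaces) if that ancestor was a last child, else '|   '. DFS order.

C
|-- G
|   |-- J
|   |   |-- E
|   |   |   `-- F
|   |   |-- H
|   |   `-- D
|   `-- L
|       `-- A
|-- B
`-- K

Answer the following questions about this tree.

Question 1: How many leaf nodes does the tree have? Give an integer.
Answer: 6

Derivation:
Leaves (nodes with no children): A, B, D, F, H, K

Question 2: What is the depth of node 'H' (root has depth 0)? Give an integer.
Path from root to H: C -> G -> J -> H
Depth = number of edges = 3

Answer: 3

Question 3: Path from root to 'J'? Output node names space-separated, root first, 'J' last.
Walk down from root: C -> G -> J

Answer: C G J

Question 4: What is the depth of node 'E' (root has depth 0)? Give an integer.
Path from root to E: C -> G -> J -> E
Depth = number of edges = 3

Answer: 3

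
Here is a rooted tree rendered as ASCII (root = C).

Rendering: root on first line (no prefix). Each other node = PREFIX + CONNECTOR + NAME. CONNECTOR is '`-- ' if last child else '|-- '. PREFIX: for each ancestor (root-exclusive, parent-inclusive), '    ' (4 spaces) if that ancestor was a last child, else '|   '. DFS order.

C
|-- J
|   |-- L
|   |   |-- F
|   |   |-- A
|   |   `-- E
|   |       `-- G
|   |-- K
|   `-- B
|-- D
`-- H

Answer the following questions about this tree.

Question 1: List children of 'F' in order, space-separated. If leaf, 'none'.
Node F's children (from adjacency): (leaf)

Answer: none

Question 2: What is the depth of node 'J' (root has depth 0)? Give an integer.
Answer: 1

Derivation:
Path from root to J: C -> J
Depth = number of edges = 1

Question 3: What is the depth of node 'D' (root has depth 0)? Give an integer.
Answer: 1

Derivation:
Path from root to D: C -> D
Depth = number of edges = 1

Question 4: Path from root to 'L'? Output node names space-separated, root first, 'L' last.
Walk down from root: C -> J -> L

Answer: C J L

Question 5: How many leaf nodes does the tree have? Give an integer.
Leaves (nodes with no children): A, B, D, F, G, H, K

Answer: 7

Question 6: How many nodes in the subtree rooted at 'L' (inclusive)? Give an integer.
Answer: 5

Derivation:
Subtree rooted at L contains: A, E, F, G, L
Count = 5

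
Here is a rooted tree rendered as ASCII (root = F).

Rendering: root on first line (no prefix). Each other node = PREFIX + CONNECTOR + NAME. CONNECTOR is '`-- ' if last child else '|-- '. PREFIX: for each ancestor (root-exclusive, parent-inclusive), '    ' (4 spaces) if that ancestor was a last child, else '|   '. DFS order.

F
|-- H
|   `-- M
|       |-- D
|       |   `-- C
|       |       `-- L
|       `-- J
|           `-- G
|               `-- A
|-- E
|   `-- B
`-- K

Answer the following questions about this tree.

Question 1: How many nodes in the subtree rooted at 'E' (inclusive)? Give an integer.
Subtree rooted at E contains: B, E
Count = 2

Answer: 2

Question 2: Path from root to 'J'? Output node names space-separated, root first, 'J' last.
Walk down from root: F -> H -> M -> J

Answer: F H M J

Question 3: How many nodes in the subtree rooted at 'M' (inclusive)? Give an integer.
Answer: 7

Derivation:
Subtree rooted at M contains: A, C, D, G, J, L, M
Count = 7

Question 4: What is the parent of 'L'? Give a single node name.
Answer: C

Derivation:
Scan adjacency: L appears as child of C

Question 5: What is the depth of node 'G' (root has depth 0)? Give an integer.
Path from root to G: F -> H -> M -> J -> G
Depth = number of edges = 4

Answer: 4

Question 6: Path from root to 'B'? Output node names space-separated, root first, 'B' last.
Answer: F E B

Derivation:
Walk down from root: F -> E -> B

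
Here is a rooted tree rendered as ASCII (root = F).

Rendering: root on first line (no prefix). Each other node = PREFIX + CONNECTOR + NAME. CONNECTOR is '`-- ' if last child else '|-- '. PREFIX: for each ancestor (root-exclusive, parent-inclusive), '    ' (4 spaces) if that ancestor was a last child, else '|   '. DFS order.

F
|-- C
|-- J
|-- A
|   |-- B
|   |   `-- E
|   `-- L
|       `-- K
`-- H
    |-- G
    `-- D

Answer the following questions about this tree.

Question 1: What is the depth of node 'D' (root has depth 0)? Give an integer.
Answer: 2

Derivation:
Path from root to D: F -> H -> D
Depth = number of edges = 2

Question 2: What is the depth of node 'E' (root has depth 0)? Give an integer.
Answer: 3

Derivation:
Path from root to E: F -> A -> B -> E
Depth = number of edges = 3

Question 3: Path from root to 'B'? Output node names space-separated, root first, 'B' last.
Answer: F A B

Derivation:
Walk down from root: F -> A -> B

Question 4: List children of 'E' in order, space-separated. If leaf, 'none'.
Node E's children (from adjacency): (leaf)

Answer: none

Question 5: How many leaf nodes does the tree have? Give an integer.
Answer: 6

Derivation:
Leaves (nodes with no children): C, D, E, G, J, K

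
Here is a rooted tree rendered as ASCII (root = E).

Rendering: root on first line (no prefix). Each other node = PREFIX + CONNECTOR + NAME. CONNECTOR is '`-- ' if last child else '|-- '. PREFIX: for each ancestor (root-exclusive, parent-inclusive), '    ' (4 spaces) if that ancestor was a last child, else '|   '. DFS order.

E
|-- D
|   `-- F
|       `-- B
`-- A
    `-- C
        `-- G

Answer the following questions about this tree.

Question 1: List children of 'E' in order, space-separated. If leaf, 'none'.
Answer: D A

Derivation:
Node E's children (from adjacency): D, A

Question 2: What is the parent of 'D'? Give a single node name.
Scan adjacency: D appears as child of E

Answer: E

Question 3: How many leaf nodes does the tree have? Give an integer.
Answer: 2

Derivation:
Leaves (nodes with no children): B, G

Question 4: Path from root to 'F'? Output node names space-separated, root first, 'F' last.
Walk down from root: E -> D -> F

Answer: E D F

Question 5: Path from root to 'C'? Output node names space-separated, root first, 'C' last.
Answer: E A C

Derivation:
Walk down from root: E -> A -> C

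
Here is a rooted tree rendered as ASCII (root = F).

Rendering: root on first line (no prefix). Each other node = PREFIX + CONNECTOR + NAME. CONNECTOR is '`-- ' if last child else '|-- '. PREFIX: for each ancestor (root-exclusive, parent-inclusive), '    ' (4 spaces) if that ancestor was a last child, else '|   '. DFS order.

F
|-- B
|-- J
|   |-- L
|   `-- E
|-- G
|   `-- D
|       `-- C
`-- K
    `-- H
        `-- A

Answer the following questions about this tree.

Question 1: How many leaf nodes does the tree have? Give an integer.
Answer: 5

Derivation:
Leaves (nodes with no children): A, B, C, E, L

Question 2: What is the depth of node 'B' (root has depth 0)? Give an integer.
Path from root to B: F -> B
Depth = number of edges = 1

Answer: 1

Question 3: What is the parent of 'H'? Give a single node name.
Scan adjacency: H appears as child of K

Answer: K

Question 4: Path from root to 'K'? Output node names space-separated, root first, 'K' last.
Answer: F K

Derivation:
Walk down from root: F -> K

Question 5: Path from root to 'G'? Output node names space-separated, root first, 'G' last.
Answer: F G

Derivation:
Walk down from root: F -> G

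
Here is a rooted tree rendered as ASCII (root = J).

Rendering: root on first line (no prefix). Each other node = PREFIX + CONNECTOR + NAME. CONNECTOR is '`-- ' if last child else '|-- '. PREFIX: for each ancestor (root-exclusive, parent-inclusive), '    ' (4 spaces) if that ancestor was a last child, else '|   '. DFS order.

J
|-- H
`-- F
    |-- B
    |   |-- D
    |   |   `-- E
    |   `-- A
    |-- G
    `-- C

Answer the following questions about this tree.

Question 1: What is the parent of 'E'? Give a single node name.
Scan adjacency: E appears as child of D

Answer: D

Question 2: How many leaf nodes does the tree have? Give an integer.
Answer: 5

Derivation:
Leaves (nodes with no children): A, C, E, G, H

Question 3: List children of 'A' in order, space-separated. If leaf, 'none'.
Node A's children (from adjacency): (leaf)

Answer: none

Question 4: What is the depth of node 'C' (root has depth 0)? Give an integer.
Answer: 2

Derivation:
Path from root to C: J -> F -> C
Depth = number of edges = 2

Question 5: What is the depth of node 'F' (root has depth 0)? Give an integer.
Path from root to F: J -> F
Depth = number of edges = 1

Answer: 1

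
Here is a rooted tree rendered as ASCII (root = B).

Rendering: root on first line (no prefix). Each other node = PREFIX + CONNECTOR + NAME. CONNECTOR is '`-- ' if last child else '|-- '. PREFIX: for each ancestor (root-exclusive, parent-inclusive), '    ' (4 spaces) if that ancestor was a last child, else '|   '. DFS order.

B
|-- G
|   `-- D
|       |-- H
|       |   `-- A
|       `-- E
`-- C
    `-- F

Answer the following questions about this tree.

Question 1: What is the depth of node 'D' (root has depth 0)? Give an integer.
Answer: 2

Derivation:
Path from root to D: B -> G -> D
Depth = number of edges = 2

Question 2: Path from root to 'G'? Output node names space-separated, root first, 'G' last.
Answer: B G

Derivation:
Walk down from root: B -> G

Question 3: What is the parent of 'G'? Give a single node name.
Scan adjacency: G appears as child of B

Answer: B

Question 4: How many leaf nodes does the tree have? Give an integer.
Leaves (nodes with no children): A, E, F

Answer: 3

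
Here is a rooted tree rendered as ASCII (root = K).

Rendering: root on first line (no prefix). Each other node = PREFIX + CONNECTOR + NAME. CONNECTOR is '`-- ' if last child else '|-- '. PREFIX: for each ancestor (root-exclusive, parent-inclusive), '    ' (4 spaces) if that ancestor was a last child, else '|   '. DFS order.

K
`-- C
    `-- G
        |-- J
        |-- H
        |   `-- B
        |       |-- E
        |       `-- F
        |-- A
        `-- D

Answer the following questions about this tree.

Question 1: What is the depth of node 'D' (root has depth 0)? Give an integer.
Path from root to D: K -> C -> G -> D
Depth = number of edges = 3

Answer: 3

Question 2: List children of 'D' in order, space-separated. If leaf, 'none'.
Answer: none

Derivation:
Node D's children (from adjacency): (leaf)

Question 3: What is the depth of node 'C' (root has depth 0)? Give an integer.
Path from root to C: K -> C
Depth = number of edges = 1

Answer: 1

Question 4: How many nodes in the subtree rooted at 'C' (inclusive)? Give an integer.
Answer: 9

Derivation:
Subtree rooted at C contains: A, B, C, D, E, F, G, H, J
Count = 9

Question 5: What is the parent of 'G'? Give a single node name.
Scan adjacency: G appears as child of C

Answer: C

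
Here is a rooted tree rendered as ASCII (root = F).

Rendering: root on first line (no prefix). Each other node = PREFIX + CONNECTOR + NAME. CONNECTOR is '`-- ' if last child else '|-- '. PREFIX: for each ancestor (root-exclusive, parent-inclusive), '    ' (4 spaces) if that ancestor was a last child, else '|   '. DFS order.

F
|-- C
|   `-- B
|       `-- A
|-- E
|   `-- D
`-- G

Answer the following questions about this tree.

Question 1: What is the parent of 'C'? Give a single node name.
Answer: F

Derivation:
Scan adjacency: C appears as child of F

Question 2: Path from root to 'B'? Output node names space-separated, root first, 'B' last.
Answer: F C B

Derivation:
Walk down from root: F -> C -> B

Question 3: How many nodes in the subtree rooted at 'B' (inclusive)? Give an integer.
Subtree rooted at B contains: A, B
Count = 2

Answer: 2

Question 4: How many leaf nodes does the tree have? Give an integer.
Answer: 3

Derivation:
Leaves (nodes with no children): A, D, G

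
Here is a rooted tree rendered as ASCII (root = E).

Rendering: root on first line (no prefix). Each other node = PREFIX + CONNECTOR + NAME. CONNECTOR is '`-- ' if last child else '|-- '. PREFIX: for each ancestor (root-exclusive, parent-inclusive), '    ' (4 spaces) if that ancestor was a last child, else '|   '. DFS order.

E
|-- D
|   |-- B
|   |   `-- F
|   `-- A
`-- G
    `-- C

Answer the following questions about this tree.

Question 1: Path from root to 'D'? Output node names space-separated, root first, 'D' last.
Walk down from root: E -> D

Answer: E D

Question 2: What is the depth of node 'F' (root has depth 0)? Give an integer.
Path from root to F: E -> D -> B -> F
Depth = number of edges = 3

Answer: 3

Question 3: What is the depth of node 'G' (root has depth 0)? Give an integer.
Path from root to G: E -> G
Depth = number of edges = 1

Answer: 1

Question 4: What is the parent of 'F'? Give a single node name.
Answer: B

Derivation:
Scan adjacency: F appears as child of B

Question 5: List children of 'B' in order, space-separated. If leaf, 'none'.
Answer: F

Derivation:
Node B's children (from adjacency): F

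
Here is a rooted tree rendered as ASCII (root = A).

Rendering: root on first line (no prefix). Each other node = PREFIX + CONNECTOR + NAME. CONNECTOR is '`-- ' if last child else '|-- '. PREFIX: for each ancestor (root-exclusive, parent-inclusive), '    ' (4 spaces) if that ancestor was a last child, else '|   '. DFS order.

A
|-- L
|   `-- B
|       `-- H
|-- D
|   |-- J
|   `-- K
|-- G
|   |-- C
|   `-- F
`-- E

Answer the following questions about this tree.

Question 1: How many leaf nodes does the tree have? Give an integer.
Leaves (nodes with no children): C, E, F, H, J, K

Answer: 6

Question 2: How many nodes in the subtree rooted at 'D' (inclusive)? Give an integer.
Subtree rooted at D contains: D, J, K
Count = 3

Answer: 3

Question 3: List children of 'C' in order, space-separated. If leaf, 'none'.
Answer: none

Derivation:
Node C's children (from adjacency): (leaf)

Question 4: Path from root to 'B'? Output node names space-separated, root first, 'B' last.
Walk down from root: A -> L -> B

Answer: A L B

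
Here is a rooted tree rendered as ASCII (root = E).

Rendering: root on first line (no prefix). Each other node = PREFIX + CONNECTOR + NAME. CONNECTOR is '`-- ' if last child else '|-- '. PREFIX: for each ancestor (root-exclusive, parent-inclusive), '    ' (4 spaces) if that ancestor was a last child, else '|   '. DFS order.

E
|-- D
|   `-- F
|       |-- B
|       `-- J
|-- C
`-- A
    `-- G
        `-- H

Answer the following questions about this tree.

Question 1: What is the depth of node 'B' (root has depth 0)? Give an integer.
Path from root to B: E -> D -> F -> B
Depth = number of edges = 3

Answer: 3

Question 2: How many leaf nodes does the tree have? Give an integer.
Answer: 4

Derivation:
Leaves (nodes with no children): B, C, H, J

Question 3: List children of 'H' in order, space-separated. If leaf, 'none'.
Answer: none

Derivation:
Node H's children (from adjacency): (leaf)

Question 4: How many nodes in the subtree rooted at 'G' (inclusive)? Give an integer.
Subtree rooted at G contains: G, H
Count = 2

Answer: 2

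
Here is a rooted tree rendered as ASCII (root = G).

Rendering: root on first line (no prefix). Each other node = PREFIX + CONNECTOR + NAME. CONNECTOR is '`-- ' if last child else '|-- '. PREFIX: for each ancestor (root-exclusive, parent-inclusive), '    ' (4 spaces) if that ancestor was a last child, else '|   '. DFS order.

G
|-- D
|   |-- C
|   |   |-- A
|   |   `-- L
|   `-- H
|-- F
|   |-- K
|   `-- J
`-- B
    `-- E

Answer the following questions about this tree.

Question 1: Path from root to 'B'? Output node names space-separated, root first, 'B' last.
Walk down from root: G -> B

Answer: G B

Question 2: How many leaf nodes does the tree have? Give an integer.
Leaves (nodes with no children): A, E, H, J, K, L

Answer: 6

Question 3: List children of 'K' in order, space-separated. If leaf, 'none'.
Node K's children (from adjacency): (leaf)

Answer: none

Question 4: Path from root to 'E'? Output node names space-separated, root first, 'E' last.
Answer: G B E

Derivation:
Walk down from root: G -> B -> E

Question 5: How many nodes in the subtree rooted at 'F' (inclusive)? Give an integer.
Answer: 3

Derivation:
Subtree rooted at F contains: F, J, K
Count = 3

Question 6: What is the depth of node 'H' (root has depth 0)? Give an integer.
Path from root to H: G -> D -> H
Depth = number of edges = 2

Answer: 2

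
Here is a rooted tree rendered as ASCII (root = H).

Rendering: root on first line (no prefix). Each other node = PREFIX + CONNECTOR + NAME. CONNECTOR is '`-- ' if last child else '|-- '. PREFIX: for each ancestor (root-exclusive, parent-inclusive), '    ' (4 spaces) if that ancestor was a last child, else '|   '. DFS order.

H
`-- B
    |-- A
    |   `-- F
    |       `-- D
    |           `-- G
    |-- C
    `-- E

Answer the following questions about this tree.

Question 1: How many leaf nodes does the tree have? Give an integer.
Leaves (nodes with no children): C, E, G

Answer: 3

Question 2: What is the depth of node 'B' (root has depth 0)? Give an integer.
Answer: 1

Derivation:
Path from root to B: H -> B
Depth = number of edges = 1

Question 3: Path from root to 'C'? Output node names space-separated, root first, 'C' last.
Walk down from root: H -> B -> C

Answer: H B C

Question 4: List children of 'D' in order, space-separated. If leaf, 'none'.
Node D's children (from adjacency): G

Answer: G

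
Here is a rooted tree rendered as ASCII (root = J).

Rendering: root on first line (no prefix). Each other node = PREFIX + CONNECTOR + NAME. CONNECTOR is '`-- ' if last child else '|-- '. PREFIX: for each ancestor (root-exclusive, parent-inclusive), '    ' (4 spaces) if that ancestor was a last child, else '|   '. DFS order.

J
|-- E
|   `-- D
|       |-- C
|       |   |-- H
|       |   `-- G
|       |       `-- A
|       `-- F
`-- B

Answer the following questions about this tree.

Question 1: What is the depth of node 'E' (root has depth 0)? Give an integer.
Answer: 1

Derivation:
Path from root to E: J -> E
Depth = number of edges = 1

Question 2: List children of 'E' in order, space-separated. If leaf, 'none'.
Answer: D

Derivation:
Node E's children (from adjacency): D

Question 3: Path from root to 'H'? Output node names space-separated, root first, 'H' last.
Answer: J E D C H

Derivation:
Walk down from root: J -> E -> D -> C -> H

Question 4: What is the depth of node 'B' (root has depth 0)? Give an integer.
Answer: 1

Derivation:
Path from root to B: J -> B
Depth = number of edges = 1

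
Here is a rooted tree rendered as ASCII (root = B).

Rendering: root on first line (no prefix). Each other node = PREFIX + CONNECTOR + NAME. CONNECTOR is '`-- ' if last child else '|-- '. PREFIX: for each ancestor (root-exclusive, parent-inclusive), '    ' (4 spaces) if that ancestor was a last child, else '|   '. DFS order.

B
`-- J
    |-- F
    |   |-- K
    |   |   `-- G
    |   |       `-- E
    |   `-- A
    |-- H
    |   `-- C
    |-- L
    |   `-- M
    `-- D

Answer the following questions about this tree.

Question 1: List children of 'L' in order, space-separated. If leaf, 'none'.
Node L's children (from adjacency): M

Answer: M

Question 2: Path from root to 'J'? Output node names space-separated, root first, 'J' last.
Walk down from root: B -> J

Answer: B J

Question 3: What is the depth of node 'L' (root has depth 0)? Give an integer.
Path from root to L: B -> J -> L
Depth = number of edges = 2

Answer: 2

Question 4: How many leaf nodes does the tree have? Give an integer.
Leaves (nodes with no children): A, C, D, E, M

Answer: 5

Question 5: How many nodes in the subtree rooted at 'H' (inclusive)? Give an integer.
Subtree rooted at H contains: C, H
Count = 2

Answer: 2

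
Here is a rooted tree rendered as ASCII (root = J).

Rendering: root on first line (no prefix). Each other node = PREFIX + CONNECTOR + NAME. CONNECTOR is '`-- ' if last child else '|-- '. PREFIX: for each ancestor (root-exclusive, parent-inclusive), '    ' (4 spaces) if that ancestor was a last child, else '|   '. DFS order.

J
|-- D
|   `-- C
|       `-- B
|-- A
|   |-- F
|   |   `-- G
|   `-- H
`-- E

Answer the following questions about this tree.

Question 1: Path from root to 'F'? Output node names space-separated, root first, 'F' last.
Answer: J A F

Derivation:
Walk down from root: J -> A -> F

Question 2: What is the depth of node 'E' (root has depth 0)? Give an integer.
Path from root to E: J -> E
Depth = number of edges = 1

Answer: 1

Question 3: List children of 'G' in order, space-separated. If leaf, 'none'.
Node G's children (from adjacency): (leaf)

Answer: none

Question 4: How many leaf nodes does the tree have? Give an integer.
Answer: 4

Derivation:
Leaves (nodes with no children): B, E, G, H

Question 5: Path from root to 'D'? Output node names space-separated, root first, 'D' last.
Answer: J D

Derivation:
Walk down from root: J -> D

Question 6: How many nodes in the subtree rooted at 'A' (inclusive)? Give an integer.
Answer: 4

Derivation:
Subtree rooted at A contains: A, F, G, H
Count = 4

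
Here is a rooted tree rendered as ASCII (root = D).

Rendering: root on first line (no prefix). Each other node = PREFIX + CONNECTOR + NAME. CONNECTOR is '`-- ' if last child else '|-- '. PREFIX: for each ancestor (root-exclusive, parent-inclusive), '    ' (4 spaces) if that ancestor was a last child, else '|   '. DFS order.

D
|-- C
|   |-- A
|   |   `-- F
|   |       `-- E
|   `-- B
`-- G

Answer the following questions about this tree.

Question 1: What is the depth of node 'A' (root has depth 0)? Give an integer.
Path from root to A: D -> C -> A
Depth = number of edges = 2

Answer: 2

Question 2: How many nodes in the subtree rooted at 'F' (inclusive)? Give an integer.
Answer: 2

Derivation:
Subtree rooted at F contains: E, F
Count = 2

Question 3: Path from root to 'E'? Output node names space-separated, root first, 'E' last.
Walk down from root: D -> C -> A -> F -> E

Answer: D C A F E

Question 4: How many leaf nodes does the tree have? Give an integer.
Answer: 3

Derivation:
Leaves (nodes with no children): B, E, G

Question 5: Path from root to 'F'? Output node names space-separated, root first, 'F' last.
Walk down from root: D -> C -> A -> F

Answer: D C A F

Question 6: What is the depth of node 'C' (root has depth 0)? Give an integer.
Path from root to C: D -> C
Depth = number of edges = 1

Answer: 1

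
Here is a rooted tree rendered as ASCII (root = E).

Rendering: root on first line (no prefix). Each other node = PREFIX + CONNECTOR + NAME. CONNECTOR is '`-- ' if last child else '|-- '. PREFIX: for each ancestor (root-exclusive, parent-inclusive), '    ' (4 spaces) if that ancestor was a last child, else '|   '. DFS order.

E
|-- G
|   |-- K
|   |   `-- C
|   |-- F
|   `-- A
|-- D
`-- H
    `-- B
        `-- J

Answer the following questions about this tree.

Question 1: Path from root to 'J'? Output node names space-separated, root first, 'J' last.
Answer: E H B J

Derivation:
Walk down from root: E -> H -> B -> J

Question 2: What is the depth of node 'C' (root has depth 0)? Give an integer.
Path from root to C: E -> G -> K -> C
Depth = number of edges = 3

Answer: 3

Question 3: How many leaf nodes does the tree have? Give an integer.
Answer: 5

Derivation:
Leaves (nodes with no children): A, C, D, F, J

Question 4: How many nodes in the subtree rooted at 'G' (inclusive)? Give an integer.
Answer: 5

Derivation:
Subtree rooted at G contains: A, C, F, G, K
Count = 5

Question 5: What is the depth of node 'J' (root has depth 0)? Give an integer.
Path from root to J: E -> H -> B -> J
Depth = number of edges = 3

Answer: 3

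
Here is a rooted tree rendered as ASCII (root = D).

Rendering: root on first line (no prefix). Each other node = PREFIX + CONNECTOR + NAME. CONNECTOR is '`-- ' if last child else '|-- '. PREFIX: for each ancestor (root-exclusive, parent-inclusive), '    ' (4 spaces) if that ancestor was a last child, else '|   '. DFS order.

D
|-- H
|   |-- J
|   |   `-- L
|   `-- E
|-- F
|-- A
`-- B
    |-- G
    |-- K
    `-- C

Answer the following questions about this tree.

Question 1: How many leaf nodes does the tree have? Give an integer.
Answer: 7

Derivation:
Leaves (nodes with no children): A, C, E, F, G, K, L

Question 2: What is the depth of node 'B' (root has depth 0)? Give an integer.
Answer: 1

Derivation:
Path from root to B: D -> B
Depth = number of edges = 1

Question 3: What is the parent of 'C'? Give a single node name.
Scan adjacency: C appears as child of B

Answer: B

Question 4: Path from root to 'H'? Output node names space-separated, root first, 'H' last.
Answer: D H

Derivation:
Walk down from root: D -> H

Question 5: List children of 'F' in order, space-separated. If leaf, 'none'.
Node F's children (from adjacency): (leaf)

Answer: none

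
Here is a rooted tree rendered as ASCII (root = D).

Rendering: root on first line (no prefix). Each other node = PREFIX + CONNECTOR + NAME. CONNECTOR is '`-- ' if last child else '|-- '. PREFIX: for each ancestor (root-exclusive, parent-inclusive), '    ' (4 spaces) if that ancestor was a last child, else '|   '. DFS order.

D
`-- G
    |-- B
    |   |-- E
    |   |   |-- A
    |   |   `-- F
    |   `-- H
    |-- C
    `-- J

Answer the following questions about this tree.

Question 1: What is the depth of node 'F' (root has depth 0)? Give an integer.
Path from root to F: D -> G -> B -> E -> F
Depth = number of edges = 4

Answer: 4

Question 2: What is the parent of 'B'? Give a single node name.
Answer: G

Derivation:
Scan adjacency: B appears as child of G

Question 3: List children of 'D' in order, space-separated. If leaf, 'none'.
Answer: G

Derivation:
Node D's children (from adjacency): G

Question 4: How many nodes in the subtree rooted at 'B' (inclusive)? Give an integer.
Subtree rooted at B contains: A, B, E, F, H
Count = 5

Answer: 5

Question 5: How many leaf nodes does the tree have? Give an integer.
Leaves (nodes with no children): A, C, F, H, J

Answer: 5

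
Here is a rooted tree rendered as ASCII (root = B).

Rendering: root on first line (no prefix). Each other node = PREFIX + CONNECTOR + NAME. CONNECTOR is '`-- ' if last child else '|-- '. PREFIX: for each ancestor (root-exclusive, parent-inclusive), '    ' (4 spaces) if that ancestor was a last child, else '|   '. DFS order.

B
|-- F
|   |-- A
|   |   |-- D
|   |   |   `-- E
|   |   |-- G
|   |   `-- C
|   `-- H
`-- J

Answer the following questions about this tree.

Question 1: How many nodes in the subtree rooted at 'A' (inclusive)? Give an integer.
Answer: 5

Derivation:
Subtree rooted at A contains: A, C, D, E, G
Count = 5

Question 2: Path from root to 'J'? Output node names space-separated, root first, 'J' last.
Answer: B J

Derivation:
Walk down from root: B -> J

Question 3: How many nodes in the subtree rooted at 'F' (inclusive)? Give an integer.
Answer: 7

Derivation:
Subtree rooted at F contains: A, C, D, E, F, G, H
Count = 7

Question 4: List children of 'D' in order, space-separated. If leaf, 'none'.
Node D's children (from adjacency): E

Answer: E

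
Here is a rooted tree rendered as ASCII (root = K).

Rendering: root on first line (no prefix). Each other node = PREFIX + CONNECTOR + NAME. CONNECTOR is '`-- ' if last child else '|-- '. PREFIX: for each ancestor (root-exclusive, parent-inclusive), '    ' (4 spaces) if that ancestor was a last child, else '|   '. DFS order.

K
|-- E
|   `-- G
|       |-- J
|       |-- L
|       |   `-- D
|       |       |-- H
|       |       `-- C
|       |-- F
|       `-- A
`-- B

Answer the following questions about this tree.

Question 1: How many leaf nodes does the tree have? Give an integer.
Answer: 6

Derivation:
Leaves (nodes with no children): A, B, C, F, H, J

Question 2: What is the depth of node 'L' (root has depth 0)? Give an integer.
Path from root to L: K -> E -> G -> L
Depth = number of edges = 3

Answer: 3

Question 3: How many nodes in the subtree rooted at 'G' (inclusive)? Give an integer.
Subtree rooted at G contains: A, C, D, F, G, H, J, L
Count = 8

Answer: 8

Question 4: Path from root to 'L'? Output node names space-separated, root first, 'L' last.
Walk down from root: K -> E -> G -> L

Answer: K E G L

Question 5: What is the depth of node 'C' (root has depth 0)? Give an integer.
Answer: 5

Derivation:
Path from root to C: K -> E -> G -> L -> D -> C
Depth = number of edges = 5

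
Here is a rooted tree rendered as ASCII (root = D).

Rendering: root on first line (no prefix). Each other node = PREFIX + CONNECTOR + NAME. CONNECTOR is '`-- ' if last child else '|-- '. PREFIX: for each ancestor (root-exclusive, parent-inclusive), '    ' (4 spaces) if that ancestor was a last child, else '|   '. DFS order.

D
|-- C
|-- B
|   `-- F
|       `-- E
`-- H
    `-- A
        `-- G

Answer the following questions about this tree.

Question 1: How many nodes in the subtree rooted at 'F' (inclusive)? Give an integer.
Answer: 2

Derivation:
Subtree rooted at F contains: E, F
Count = 2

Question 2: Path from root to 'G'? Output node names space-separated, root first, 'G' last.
Answer: D H A G

Derivation:
Walk down from root: D -> H -> A -> G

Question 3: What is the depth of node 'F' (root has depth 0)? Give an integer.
Path from root to F: D -> B -> F
Depth = number of edges = 2

Answer: 2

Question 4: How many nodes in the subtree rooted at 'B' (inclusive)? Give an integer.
Answer: 3

Derivation:
Subtree rooted at B contains: B, E, F
Count = 3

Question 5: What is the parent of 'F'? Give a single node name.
Answer: B

Derivation:
Scan adjacency: F appears as child of B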